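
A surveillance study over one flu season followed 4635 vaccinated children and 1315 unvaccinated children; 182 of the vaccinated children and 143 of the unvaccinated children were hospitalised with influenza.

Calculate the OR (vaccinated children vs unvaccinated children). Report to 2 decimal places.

0.33

odds, vaccinated children = 182/4453 = 0.04087
odds, unvaccinated children = 143/1172 = 0.12201
OR = 0.04087 / 0.12201 = 0.33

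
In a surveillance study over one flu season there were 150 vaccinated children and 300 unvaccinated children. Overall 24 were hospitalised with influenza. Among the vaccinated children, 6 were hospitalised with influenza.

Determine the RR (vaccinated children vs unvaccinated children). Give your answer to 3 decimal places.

RR = 0.667

vaccinated children without the outcome: 150 − 6 = 144
unvaccinated children with the outcome: 24 − 6 = 18
unvaccinated children without the outcome: 300 − 18 = 282
risk, vaccinated children = 6/150 = 0.04000
risk, unvaccinated children = 18/300 = 0.06000
RR = 0.04000 / 0.06000 = 0.667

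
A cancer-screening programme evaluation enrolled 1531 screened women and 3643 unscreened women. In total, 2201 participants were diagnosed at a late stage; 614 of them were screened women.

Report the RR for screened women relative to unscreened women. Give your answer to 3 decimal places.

0.921

screened women without the outcome: 1531 − 614 = 917
unscreened women with the outcome: 2201 − 614 = 1587
unscreened women without the outcome: 3643 − 1587 = 2056
risk, screened women = 614/1531 = 0.4010
risk, unscreened women = 1587/3643 = 0.4356
RR = 0.4010 / 0.4356 = 0.921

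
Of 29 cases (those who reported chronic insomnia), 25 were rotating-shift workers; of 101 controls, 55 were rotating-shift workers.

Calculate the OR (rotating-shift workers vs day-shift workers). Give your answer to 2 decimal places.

OR = (25 × 46) / (55 × 4) = 1150/220 ≈ 5.23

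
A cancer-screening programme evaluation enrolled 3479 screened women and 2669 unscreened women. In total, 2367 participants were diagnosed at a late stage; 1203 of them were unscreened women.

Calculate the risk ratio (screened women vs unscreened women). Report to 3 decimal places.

0.742

screened women with the outcome: 2367 − 1203 = 1164
screened women without the outcome: 3479 − 1164 = 2315
unscreened women without the outcome: 2669 − 1203 = 1466
risk, screened women = 1164/3479 = 0.3346
risk, unscreened women = 1203/2669 = 0.4507
RR = 0.3346 / 0.4507 = 0.742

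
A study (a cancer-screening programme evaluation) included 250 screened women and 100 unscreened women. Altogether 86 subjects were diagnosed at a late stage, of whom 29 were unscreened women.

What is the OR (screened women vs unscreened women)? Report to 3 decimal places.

OR = 0.723

screened women with the outcome: 86 − 29 = 57
screened women without the outcome: 250 − 57 = 193
unscreened women without the outcome: 100 − 29 = 71
odds, screened women = 57/193 = 0.2953
odds, unscreened women = 29/71 = 0.4085
OR = 0.2953 / 0.4085 = 0.723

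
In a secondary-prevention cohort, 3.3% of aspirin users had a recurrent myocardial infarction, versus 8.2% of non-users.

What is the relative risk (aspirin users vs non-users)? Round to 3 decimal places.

RR = 0.03300 / 0.08200 = 0.402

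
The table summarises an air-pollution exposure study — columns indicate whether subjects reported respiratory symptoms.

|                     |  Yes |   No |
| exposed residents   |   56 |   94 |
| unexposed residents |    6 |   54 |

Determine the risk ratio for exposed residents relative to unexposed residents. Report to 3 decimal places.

3.733

risk, exposed residents = 56/150 = 0.3733
risk, unexposed residents = 6/60 = 0.1000
RR = 0.3733 / 0.1000 = 3.733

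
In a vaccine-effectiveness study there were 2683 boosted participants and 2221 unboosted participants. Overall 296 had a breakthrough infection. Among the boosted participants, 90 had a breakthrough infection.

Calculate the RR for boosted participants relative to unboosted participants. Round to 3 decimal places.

RR = 0.362

boosted participants without the outcome: 2683 − 90 = 2593
unboosted participants with the outcome: 296 − 90 = 206
unboosted participants without the outcome: 2221 − 206 = 2015
risk, boosted participants = 90/2683 = 0.03354
risk, unboosted participants = 206/2221 = 0.09275
RR = 0.03354 / 0.09275 = 0.362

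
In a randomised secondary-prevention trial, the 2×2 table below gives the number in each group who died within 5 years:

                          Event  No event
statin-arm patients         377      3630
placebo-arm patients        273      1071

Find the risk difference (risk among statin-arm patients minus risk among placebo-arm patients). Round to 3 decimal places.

risk, statin-arm patients = 377/4007 = 0.0941
risk, placebo-arm patients = 273/1344 = 0.2031
risk difference = 0.0941 − 0.2031 = -0.109

-0.109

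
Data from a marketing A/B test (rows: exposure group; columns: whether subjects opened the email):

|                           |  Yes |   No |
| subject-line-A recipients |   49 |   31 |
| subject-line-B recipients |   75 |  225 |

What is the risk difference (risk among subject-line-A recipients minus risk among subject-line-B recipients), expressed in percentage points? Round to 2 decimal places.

risk, subject-line-A recipients = 49/80 = 0.6125
risk, subject-line-B recipients = 75/300 = 0.2500
risk difference = 0.6125 − 0.2500 = 0.3625 → 36.25 percentage points

RD = 36.25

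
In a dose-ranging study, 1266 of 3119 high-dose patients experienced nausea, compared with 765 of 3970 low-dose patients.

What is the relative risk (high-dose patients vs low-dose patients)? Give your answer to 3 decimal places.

risk, high-dose patients = 1266/3119 = 0.4059
risk, low-dose patients = 765/3970 = 0.1927
RR = 0.4059 / 0.1927 = 2.106

2.106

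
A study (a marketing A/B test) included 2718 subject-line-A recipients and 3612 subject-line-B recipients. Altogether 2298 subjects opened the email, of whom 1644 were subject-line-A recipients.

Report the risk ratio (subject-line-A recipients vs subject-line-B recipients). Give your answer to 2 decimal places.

subject-line-A recipients without the outcome: 2718 − 1644 = 1074
subject-line-B recipients with the outcome: 2298 − 1644 = 654
subject-line-B recipients without the outcome: 3612 − 654 = 2958
risk, subject-line-A recipients = 1644/2718 = 0.6049
risk, subject-line-B recipients = 654/3612 = 0.1811
RR = 0.6049 / 0.1811 = 3.34

RR: 3.34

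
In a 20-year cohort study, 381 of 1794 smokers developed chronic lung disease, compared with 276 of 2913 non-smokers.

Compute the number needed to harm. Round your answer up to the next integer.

risk, smokers = 381/1794 = 0.212375
risk, non-smokers = 276/2913 = 0.094748
absolute risk difference = 0.117627
1 / 0.117627 = 8.501 → round up → 9

NNH = 9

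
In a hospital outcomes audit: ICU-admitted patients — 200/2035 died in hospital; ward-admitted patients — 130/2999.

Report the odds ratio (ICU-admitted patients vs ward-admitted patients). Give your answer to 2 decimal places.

odds, ICU-admitted patients = 200/1835 = 0.10899
odds, ward-admitted patients = 130/2869 = 0.04531
OR = 0.10899 / 0.04531 = 2.41

OR ≈ 2.41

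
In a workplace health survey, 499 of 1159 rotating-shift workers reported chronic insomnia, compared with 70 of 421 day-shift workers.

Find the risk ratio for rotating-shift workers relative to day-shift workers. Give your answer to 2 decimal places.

risk, rotating-shift workers = 499/1159 = 0.4305
risk, day-shift workers = 70/421 = 0.1663
RR = 0.4305 / 0.1663 = 2.59

2.59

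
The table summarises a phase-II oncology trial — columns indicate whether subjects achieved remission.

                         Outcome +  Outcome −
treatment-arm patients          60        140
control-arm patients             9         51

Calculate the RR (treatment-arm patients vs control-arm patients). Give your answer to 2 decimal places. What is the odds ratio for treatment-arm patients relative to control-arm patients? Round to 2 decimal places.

risk, treatment-arm patients = 60/200 = 0.3000
risk, control-arm patients = 9/60 = 0.1500
RR = 0.3000 / 0.1500 = 2.00
OR = (60 × 51) / (140 × 9) = 3060/1260 ≈ 2.43

RR = 2.00; OR = 2.43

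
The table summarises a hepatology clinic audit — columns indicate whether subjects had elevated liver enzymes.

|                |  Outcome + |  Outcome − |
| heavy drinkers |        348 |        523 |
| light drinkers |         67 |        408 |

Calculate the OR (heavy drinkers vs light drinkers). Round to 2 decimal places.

4.05

odds, heavy drinkers = 348/523 = 0.6654
odds, light drinkers = 67/408 = 0.1642
OR = 0.6654 / 0.1642 = 4.05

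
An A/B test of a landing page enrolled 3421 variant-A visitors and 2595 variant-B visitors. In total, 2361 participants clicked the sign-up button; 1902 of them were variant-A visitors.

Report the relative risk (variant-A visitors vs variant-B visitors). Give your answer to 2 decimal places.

3.14

variant-A visitors without the outcome: 3421 − 1902 = 1519
variant-B visitors with the outcome: 2361 − 1902 = 459
variant-B visitors without the outcome: 2595 − 459 = 2136
risk, variant-A visitors = 1902/3421 = 0.5560
risk, variant-B visitors = 459/2595 = 0.1769
RR = 0.5560 / 0.1769 = 3.14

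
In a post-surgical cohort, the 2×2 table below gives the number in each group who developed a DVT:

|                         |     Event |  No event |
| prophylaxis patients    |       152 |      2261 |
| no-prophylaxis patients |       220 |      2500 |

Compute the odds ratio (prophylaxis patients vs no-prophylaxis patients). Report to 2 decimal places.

OR = (152 × 2500) / (2261 × 220) = 380000/497420 ≈ 0.76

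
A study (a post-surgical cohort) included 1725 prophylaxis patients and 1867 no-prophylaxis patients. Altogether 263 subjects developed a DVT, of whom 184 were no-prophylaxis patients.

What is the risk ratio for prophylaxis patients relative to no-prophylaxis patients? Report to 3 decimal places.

prophylaxis patients with the outcome: 263 − 184 = 79
prophylaxis patients without the outcome: 1725 − 79 = 1646
no-prophylaxis patients without the outcome: 1867 − 184 = 1683
risk, prophylaxis patients = 79/1725 = 0.04580
risk, no-prophylaxis patients = 184/1867 = 0.09855
RR = 0.04580 / 0.09855 = 0.465

RR = 0.465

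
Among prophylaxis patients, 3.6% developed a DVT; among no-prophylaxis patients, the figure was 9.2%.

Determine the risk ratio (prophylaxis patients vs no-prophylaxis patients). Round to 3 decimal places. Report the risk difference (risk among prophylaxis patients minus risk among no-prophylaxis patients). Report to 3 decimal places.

RR = 0.391; RD = -0.056

RR = 0.03600 / 0.09200 = 0.391
risk difference = 0.03600 − 0.09200 = -0.056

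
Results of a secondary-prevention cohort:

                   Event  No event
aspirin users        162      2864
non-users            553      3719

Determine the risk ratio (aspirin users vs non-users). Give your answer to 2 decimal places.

0.41

risk, aspirin users = 162/3026 = 0.0535
risk, non-users = 553/4272 = 0.1294
RR = 0.0535 / 0.1294 = 0.41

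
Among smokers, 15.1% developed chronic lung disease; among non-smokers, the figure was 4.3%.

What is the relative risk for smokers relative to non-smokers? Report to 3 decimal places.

RR = 0.15100 / 0.04300 = 3.512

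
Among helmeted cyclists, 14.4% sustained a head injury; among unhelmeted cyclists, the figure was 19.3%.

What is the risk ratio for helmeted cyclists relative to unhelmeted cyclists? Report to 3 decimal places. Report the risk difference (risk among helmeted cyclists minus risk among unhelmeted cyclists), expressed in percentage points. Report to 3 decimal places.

RR = 0.1440 / 0.1930 = 0.746
risk difference = 0.1440 − 0.1930 = -0.0490 → -4.900 percentage points

RR = 0.746; RD = -4.900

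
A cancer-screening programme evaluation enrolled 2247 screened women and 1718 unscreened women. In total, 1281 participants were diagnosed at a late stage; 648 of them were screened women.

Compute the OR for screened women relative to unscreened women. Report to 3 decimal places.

0.695

screened women without the outcome: 2247 − 648 = 1599
unscreened women with the outcome: 1281 − 648 = 633
unscreened women without the outcome: 1718 − 633 = 1085
odds, screened women = 648/1599 = 0.4053
odds, unscreened women = 633/1085 = 0.5834
OR = 0.4053 / 0.5834 = 0.695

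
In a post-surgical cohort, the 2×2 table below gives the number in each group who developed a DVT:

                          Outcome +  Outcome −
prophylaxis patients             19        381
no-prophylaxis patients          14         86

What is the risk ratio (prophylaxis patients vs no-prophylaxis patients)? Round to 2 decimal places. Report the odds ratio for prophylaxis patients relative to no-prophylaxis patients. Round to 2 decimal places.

risk, prophylaxis patients = 19/400 = 0.04750
risk, no-prophylaxis patients = 14/100 = 0.14000
RR = 0.04750 / 0.14000 = 0.34
odds, prophylaxis patients = 19/381 = 0.04987
odds, no-prophylaxis patients = 14/86 = 0.16279
OR = 0.04987 / 0.16279 = 0.31

RR = 0.34; OR = 0.31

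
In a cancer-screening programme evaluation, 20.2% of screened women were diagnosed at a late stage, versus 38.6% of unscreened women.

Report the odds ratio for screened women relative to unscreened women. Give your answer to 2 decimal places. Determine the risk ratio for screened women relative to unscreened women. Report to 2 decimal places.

OR = 0.40; RR = 0.52

odds, screened women = 0.2020/0.7980 = 0.2531
odds, unscreened women = 0.3860/0.6140 = 0.6287
OR = 0.2531 / 0.6287 = 0.40
RR = 0.2020 / 0.3860 = 0.52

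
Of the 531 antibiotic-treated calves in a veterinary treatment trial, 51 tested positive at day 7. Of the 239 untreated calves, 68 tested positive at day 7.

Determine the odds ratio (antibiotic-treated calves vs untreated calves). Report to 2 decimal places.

OR = (51 × 171) / (480 × 68) = 8721/32640 ≈ 0.27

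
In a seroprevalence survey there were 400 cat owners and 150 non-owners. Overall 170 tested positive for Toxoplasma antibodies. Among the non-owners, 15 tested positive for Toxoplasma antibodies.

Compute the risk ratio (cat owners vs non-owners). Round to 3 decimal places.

3.875

cat owners with the outcome: 170 − 15 = 155
cat owners without the outcome: 400 − 155 = 245
non-owners without the outcome: 150 − 15 = 135
risk, cat owners = 155/400 = 0.3875
risk, non-owners = 15/150 = 0.1000
RR = 0.3875 / 0.1000 = 3.875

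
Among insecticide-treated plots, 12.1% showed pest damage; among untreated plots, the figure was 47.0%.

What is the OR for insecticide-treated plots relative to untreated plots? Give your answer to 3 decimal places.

odds, insecticide-treated plots = 0.1210/0.8790 = 0.1377
odds, untreated plots = 0.4700/0.5300 = 0.8868
OR = 0.1377 / 0.8868 = 0.155

0.155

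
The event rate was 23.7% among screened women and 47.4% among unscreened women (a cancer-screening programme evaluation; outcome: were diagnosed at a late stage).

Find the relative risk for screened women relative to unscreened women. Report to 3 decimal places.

RR = 0.2370 / 0.4740 = 0.500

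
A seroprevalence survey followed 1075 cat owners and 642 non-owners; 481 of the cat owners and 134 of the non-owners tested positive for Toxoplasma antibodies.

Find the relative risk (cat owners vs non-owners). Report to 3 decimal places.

risk, cat owners = 481/1075 = 0.4474
risk, non-owners = 134/642 = 0.2087
RR = 0.4474 / 0.2087 = 2.144

RR: 2.144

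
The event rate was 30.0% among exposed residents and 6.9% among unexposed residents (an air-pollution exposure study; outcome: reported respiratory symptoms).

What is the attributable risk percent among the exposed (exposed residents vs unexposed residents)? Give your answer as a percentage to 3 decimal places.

AR% = (0.3000 − 0.0690) / 0.3000 = 0.7700 → 77.000%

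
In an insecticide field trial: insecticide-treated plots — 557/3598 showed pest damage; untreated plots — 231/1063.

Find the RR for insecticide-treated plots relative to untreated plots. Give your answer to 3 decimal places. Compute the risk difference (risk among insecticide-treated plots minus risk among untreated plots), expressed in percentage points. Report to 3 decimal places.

RR = 0.712; RD = -6.250

risk, insecticide-treated plots = 557/3598 = 0.1548
risk, untreated plots = 231/1063 = 0.2173
RR = 0.1548 / 0.2173 = 0.712
risk difference = 0.1548 − 0.2173 = -0.0625 → -6.250 percentage points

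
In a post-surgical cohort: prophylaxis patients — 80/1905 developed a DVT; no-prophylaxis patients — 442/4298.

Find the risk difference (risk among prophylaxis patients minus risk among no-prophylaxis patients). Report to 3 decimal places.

risk, prophylaxis patients = 80/1905 = 0.04199
risk, no-prophylaxis patients = 442/4298 = 0.10284
risk difference = 0.04199 − 0.10284 = -0.061

-0.061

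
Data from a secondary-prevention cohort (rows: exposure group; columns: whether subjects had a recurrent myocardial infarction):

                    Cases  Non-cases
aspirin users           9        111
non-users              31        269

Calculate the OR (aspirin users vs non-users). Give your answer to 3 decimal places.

OR = (9 × 269) / (111 × 31) = 2421/3441 ≈ 0.704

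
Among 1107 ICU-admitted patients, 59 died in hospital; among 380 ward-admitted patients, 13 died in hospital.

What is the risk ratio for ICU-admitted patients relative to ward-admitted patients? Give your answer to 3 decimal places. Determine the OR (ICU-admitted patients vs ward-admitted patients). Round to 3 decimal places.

risk, ICU-admitted patients = 59/1107 = 0.05330
risk, ward-admitted patients = 13/380 = 0.03421
RR = 0.05330 / 0.03421 = 1.558
OR = (59 × 367) / (1048 × 13) = 21653/13624 ≈ 1.589

RR = 1.558; OR = 1.589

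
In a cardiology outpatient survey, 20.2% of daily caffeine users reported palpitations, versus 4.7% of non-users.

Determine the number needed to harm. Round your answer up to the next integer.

7

absolute risk difference = 0.155000
1 / 0.155000 = 6.452 → round up → 7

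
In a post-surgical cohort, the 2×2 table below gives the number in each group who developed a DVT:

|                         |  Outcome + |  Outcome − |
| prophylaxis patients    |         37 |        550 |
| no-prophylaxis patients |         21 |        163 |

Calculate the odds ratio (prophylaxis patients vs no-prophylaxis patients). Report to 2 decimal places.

OR = (37 × 163) / (550 × 21) = 6031/11550 ≈ 0.52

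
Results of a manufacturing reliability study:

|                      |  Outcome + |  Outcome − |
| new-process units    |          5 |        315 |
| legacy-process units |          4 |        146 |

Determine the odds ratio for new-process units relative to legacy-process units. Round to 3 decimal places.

odds, new-process units = 5/315 = 0.01587
odds, legacy-process units = 4/146 = 0.02740
OR = 0.01587 / 0.02740 = 0.579

0.579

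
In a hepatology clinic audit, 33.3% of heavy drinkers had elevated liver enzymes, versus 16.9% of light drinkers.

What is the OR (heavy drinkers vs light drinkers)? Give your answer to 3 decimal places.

OR ≈ 2.455

odds, heavy drinkers = 0.3330/0.6670 = 0.4993
odds, light drinkers = 0.1690/0.8310 = 0.2034
OR = 0.4993 / 0.2034 = 2.455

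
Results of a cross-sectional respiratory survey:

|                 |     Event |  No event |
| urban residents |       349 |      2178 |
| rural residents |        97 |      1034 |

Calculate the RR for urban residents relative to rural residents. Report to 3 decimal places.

1.610

risk, urban residents = 349/2527 = 0.1381
risk, rural residents = 97/1131 = 0.0858
RR = 0.1381 / 0.0858 = 1.610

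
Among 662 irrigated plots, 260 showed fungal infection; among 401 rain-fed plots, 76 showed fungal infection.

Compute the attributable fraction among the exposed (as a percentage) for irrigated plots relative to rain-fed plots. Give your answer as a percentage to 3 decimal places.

AR% ≈ 51.744%

risk, irrigated plots = 260/662 = 0.3927
risk, rain-fed plots = 76/401 = 0.1895
AR% = (0.3927 − 0.1895) / 0.3927 = 0.5174 → 51.744%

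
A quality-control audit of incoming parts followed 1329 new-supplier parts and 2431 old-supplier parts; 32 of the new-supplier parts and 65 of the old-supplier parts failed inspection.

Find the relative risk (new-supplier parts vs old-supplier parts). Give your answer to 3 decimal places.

RR = 0.901

risk, new-supplier parts = 32/1329 = 0.02408
risk, old-supplier parts = 65/2431 = 0.02674
RR = 0.02408 / 0.02674 = 0.901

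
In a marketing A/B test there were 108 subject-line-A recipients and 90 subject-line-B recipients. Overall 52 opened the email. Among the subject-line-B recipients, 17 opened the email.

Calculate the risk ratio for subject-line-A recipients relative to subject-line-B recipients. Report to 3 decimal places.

RR ≈ 1.716

subject-line-A recipients with the outcome: 52 − 17 = 35
subject-line-A recipients without the outcome: 108 − 35 = 73
subject-line-B recipients without the outcome: 90 − 17 = 73
risk, subject-line-A recipients = 35/108 = 0.3241
risk, subject-line-B recipients = 17/90 = 0.1889
RR = 0.3241 / 0.1889 = 1.716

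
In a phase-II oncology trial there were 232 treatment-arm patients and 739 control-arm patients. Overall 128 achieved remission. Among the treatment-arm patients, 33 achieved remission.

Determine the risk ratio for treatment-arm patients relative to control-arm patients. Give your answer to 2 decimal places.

treatment-arm patients without the outcome: 232 − 33 = 199
control-arm patients with the outcome: 128 − 33 = 95
control-arm patients without the outcome: 739 − 95 = 644
risk, treatment-arm patients = 33/232 = 0.1422
risk, control-arm patients = 95/739 = 0.1286
RR = 0.1422 / 0.1286 = 1.11

1.11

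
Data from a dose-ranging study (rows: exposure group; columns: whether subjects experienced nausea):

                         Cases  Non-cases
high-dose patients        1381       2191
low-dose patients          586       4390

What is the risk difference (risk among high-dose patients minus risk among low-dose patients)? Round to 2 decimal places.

RD: 0.27

risk, high-dose patients = 1381/3572 = 0.3866
risk, low-dose patients = 586/4976 = 0.1178
risk difference = 0.3866 − 0.1178 = 0.27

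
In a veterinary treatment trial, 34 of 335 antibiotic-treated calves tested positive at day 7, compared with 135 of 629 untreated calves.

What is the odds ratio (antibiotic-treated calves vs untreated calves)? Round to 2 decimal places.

OR = 0.41

odds, antibiotic-treated calves = 34/301 = 0.1130
odds, untreated calves = 135/494 = 0.2733
OR = 0.1130 / 0.2733 = 0.41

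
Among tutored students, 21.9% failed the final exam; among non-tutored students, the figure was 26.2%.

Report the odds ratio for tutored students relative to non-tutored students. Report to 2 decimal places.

0.79

odds, tutored students = 0.2190/0.7810 = 0.2804
odds, non-tutored students = 0.2620/0.7380 = 0.3550
OR = 0.2804 / 0.3550 = 0.79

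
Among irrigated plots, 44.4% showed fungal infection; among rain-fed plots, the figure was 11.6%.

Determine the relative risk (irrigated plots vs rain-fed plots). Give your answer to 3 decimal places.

RR = 0.4440 / 0.1160 = 3.828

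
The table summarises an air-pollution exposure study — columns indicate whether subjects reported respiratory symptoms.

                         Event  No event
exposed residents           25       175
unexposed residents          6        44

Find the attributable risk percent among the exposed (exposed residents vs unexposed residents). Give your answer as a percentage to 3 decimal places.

4.000%

risk, exposed residents = 25/200 = 0.1250
risk, unexposed residents = 6/50 = 0.1200
AR% = (0.1250 − 0.1200) / 0.1250 = 0.0400 → 4.000%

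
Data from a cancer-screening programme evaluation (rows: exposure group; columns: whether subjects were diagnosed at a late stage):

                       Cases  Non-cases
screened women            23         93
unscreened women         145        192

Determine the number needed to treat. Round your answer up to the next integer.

5

risk, screened women = 23/116 = 0.198276
risk, unscreened women = 145/337 = 0.430267
absolute risk difference = 0.231991
1 / 0.231991 = 4.311 → round up → 5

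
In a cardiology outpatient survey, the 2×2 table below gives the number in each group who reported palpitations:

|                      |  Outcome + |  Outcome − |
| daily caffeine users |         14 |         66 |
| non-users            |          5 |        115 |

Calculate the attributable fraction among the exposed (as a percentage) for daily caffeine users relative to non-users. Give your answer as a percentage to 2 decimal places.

risk, daily caffeine users = 14/80 = 0.17500
risk, non-users = 5/120 = 0.04167
AR% = (0.17500 − 0.04167) / 0.17500 = 0.7619 → 76.19%

76.19%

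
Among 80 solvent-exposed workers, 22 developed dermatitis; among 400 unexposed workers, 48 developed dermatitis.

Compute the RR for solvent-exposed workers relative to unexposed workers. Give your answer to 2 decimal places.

risk, solvent-exposed workers = 22/80 = 0.2750
risk, unexposed workers = 48/400 = 0.1200
RR = 0.2750 / 0.1200 = 2.29

2.29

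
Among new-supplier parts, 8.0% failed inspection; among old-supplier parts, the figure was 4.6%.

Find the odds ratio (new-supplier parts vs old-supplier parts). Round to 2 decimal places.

odds, new-supplier parts = 0.08000/0.92000 = 0.08696
odds, old-supplier parts = 0.04600/0.95400 = 0.04822
OR = 0.08696 / 0.04822 = 1.80

OR = 1.80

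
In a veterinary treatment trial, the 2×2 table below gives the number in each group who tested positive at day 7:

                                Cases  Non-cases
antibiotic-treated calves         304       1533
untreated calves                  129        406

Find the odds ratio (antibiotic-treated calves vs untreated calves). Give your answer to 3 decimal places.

OR = (304 × 406) / (1533 × 129) = 123424/197757 ≈ 0.624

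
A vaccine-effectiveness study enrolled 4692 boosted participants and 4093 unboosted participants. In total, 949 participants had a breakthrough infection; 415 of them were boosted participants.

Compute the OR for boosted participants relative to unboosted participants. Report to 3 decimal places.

0.647

boosted participants without the outcome: 4692 − 415 = 4277
unboosted participants with the outcome: 949 − 415 = 534
unboosted participants without the outcome: 4093 − 534 = 3559
odds, boosted participants = 415/4277 = 0.0970
odds, unboosted participants = 534/3559 = 0.1500
OR = 0.0970 / 0.1500 = 0.647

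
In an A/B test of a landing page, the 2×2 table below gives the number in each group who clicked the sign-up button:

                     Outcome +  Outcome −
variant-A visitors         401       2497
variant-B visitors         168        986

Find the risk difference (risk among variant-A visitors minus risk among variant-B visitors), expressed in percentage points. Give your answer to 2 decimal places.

RD ≈ -0.72

risk, variant-A visitors = 401/2898 = 0.1384
risk, variant-B visitors = 168/1154 = 0.1456
risk difference = 0.1384 − 0.1456 = -0.0072 → -0.72 percentage points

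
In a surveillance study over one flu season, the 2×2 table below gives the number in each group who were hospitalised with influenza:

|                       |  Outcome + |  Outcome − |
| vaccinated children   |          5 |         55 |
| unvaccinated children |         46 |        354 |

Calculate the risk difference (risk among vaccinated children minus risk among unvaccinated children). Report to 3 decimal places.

risk, vaccinated children = 5/60 = 0.0833
risk, unvaccinated children = 46/400 = 0.1150
risk difference = 0.0833 − 0.1150 = -0.032

RD: -0.032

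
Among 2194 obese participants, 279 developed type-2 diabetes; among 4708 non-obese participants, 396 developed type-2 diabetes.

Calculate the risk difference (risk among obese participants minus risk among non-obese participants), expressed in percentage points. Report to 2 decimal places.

risk, obese participants = 279/2194 = 0.1272
risk, non-obese participants = 396/4708 = 0.0841
risk difference = 0.1272 − 0.0841 = 0.0431 → 4.31 percentage points

4.31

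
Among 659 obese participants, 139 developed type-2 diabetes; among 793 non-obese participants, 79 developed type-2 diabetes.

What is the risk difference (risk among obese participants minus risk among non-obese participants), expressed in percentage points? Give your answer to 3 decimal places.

risk, obese participants = 139/659 = 0.2109
risk, non-obese participants = 79/793 = 0.0996
risk difference = 0.2109 − 0.0996 = 0.1113 → 11.130 percentage points

11.130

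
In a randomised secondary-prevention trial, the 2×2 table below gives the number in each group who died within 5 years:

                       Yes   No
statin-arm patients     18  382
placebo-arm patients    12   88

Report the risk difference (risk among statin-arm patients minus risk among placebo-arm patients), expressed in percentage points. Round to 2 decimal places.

-7.50

risk, statin-arm patients = 18/400 = 0.04500
risk, placebo-arm patients = 12/100 = 0.12000
risk difference = 0.04500 − 0.12000 = -0.07500 → -7.50 percentage points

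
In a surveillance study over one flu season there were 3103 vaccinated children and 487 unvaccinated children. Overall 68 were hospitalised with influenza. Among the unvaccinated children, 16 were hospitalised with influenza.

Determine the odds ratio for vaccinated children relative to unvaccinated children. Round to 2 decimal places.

vaccinated children with the outcome: 68 − 16 = 52
vaccinated children without the outcome: 3103 − 52 = 3051
unvaccinated children without the outcome: 487 − 16 = 471
OR = (52 × 471) / (3051 × 16) = 24492/48816 ≈ 0.50

OR ≈ 0.50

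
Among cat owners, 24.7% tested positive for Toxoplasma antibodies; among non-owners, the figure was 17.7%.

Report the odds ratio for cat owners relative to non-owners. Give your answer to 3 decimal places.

odds, cat owners = 0.2470/0.7530 = 0.3280
odds, non-owners = 0.1770/0.8230 = 0.2151
OR = 0.3280 / 0.2151 = 1.525

1.525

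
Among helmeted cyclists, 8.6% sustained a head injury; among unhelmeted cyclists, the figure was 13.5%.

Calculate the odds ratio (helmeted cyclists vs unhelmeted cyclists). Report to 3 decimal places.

odds, helmeted cyclists = 0.0860/0.9140 = 0.0941
odds, unhelmeted cyclists = 0.1350/0.8650 = 0.1561
OR = 0.0941 / 0.1561 = 0.603

OR ≈ 0.603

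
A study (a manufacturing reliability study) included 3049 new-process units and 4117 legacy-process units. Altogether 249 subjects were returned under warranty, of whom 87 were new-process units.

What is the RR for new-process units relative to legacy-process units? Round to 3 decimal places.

new-process units without the outcome: 3049 − 87 = 2962
legacy-process units with the outcome: 249 − 87 = 162
legacy-process units without the outcome: 4117 − 162 = 3955
risk, new-process units = 87/3049 = 0.02853
risk, legacy-process units = 162/4117 = 0.03935
RR = 0.02853 / 0.03935 = 0.725

0.725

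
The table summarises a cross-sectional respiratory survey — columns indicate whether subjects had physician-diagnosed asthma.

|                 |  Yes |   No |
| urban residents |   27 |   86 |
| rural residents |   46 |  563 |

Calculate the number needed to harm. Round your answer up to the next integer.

7

risk, urban residents = 27/113 = 0.238938
risk, rural residents = 46/609 = 0.075534
absolute risk difference = 0.163404
1 / 0.163404 = 6.120 → round up → 7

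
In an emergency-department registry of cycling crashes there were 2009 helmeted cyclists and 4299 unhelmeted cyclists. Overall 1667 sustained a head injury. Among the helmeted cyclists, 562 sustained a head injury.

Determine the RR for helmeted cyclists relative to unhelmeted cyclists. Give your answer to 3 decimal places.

1.088

helmeted cyclists without the outcome: 2009 − 562 = 1447
unhelmeted cyclists with the outcome: 1667 − 562 = 1105
unhelmeted cyclists without the outcome: 4299 − 1105 = 3194
risk, helmeted cyclists = 562/2009 = 0.2797
risk, unhelmeted cyclists = 1105/4299 = 0.2570
RR = 0.2797 / 0.2570 = 1.088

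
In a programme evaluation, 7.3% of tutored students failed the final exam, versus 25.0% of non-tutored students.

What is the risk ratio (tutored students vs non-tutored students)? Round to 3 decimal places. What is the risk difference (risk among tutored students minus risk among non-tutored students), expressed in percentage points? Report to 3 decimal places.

RR = 0.0730 / 0.2500 = 0.292
risk difference = 0.0730 − 0.2500 = -0.1770 → -17.700 percentage points

RR = 0.292; RD = -17.700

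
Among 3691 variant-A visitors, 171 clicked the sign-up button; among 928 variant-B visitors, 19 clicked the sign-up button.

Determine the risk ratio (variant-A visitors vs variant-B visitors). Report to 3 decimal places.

2.263

risk, variant-A visitors = 171/3691 = 0.04633
risk, variant-B visitors = 19/928 = 0.02047
RR = 0.04633 / 0.02047 = 2.263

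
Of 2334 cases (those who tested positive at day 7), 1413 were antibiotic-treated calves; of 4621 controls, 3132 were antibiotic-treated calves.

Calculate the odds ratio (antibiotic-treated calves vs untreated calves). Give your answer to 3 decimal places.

odds, antibiotic-treated calves = 1413/3132 = 0.4511
odds, untreated calves = 921/1489 = 0.6185
OR = 0.4511 / 0.6185 = 0.729

OR = 0.729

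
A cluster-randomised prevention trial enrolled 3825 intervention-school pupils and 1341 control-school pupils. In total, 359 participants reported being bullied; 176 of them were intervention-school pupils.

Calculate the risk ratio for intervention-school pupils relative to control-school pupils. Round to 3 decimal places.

intervention-school pupils without the outcome: 3825 − 176 = 3649
control-school pupils with the outcome: 359 − 176 = 183
control-school pupils without the outcome: 1341 − 183 = 1158
risk, intervention-school pupils = 176/3825 = 0.04601
risk, control-school pupils = 183/1341 = 0.13647
RR = 0.04601 / 0.13647 = 0.337

RR: 0.337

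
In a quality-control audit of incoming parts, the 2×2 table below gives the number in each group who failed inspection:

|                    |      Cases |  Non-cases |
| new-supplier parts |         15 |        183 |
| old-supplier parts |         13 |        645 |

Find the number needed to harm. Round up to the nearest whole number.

NNH = 18

risk, new-supplier parts = 15/198 = 0.075758
risk, old-supplier parts = 13/658 = 0.019757
absolute risk difference = 0.056001
1 / 0.056001 = 17.857 → round up → 18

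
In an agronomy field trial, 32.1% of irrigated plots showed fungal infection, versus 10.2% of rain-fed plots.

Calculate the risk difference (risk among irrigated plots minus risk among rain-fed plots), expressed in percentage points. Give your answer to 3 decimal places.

risk difference = 0.3210 − 0.1020 = 0.2190 → 21.900 percentage points

RD: 21.900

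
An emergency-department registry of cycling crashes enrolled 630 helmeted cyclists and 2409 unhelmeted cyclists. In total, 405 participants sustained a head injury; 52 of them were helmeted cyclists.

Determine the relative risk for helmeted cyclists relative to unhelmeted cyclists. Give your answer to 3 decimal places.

helmeted cyclists without the outcome: 630 − 52 = 578
unhelmeted cyclists with the outcome: 405 − 52 = 353
unhelmeted cyclists without the outcome: 2409 − 353 = 2056
risk, helmeted cyclists = 52/630 = 0.0825
risk, unhelmeted cyclists = 353/2409 = 0.1465
RR = 0.0825 / 0.1465 = 0.563

RR ≈ 0.563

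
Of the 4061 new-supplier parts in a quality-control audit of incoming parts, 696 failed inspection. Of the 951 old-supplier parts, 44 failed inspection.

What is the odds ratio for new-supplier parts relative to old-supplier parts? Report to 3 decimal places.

4.264

odds, new-supplier parts = 696/3365 = 0.20684
odds, old-supplier parts = 44/907 = 0.04851
OR = 0.20684 / 0.04851 = 4.264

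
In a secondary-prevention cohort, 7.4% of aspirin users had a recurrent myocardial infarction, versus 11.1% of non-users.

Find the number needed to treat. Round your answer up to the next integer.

28

absolute risk difference = 0.037000
1 / 0.037000 = 27.027 → round up → 28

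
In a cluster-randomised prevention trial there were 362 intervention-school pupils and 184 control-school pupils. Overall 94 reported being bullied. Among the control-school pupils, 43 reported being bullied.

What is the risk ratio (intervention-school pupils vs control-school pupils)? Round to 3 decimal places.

intervention-school pupils with the outcome: 94 − 43 = 51
intervention-school pupils without the outcome: 362 − 51 = 311
control-school pupils without the outcome: 184 − 43 = 141
risk, intervention-school pupils = 51/362 = 0.1409
risk, control-school pupils = 43/184 = 0.2337
RR = 0.1409 / 0.2337 = 0.603

0.603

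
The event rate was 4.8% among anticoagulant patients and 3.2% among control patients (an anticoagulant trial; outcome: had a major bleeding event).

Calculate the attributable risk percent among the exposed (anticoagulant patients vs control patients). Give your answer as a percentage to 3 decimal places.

AR% = (0.04800 − 0.03200) / 0.04800 = 0.3333 → 33.333%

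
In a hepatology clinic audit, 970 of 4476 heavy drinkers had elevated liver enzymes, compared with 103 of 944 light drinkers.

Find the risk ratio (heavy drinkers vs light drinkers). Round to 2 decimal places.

RR: 1.99

risk, heavy drinkers = 970/4476 = 0.2167
risk, light drinkers = 103/944 = 0.1091
RR = 0.2167 / 0.1091 = 1.99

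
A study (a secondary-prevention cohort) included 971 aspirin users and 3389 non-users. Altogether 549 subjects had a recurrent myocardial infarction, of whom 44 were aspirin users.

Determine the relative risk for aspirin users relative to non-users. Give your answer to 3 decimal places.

aspirin users without the outcome: 971 − 44 = 927
non-users with the outcome: 549 − 44 = 505
non-users without the outcome: 3389 − 505 = 2884
risk, aspirin users = 44/971 = 0.04531
risk, non-users = 505/3389 = 0.14901
RR = 0.04531 / 0.14901 = 0.304

RR = 0.304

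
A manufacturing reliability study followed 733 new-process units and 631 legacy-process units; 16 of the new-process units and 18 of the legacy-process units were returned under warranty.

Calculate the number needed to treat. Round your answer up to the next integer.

risk, new-process units = 16/733 = 0.021828
risk, legacy-process units = 18/631 = 0.028526
absolute risk difference = 0.006698
1 / 0.006698 = 149.298 → round up → 150

NNT = 150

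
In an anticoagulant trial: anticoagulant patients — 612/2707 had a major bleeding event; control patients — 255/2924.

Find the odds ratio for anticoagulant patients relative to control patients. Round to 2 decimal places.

OR = (612 × 2669) / (2095 × 255) = 1633428/534225 ≈ 3.06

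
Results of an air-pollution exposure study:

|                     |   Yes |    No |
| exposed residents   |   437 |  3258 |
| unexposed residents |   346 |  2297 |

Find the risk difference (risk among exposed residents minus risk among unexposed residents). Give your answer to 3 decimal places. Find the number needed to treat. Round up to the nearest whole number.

risk, exposed residents = 437/3695 = 0.1183
risk, unexposed residents = 346/2643 = 0.1309
risk difference = 0.1183 − 0.1309 = -0.013
absolute risk difference = 0.012644
1 / 0.012644 = 79.089 → round up → 80

RD = -0.013; NNT = 80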